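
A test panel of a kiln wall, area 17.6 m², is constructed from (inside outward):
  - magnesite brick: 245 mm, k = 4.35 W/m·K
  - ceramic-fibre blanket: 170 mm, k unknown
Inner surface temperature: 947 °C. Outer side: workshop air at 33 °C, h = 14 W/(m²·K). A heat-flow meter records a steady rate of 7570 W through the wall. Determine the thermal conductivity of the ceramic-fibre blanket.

k ≈ 0.0851 W/(m·K)

Treating each layer as a thermal resistance in series:
R_magnesite brick = L/(kA) = 0.245/(4.35×17.6) = 0.0032 K/W
R_outer film = 1/(h_o·A) = 1/(14×17.6) = 0.004058 K/W
Sum of known resistances R_other = 0.007259 K/W
Total R = ΔT/Q = 914/7570 = 0.1207 K/W
R_ceramic-fibre blanket = R_total − R_other = 0.1135 K/W
k = L/(R·A) = 0.17/(0.1135×17.6)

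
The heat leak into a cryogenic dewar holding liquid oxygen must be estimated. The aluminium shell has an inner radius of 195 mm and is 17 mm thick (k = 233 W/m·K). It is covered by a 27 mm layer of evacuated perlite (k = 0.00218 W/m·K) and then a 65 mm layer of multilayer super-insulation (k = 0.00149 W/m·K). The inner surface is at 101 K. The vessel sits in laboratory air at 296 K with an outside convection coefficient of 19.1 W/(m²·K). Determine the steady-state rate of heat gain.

Spherical conduction: R = (1/r_in − 1/r_out)/(4πk) per layer; series-sum.
R_aluminium shell = (1/0.195 − 1/0.212)/(4π×233) = 1.404×10^-4 K/W
R_evacuated perlite = (1/0.212 − 1/0.239)/(4π×0.00218) = 19.45 K/W
R_multilayer super-insulation = (1/0.239 − 1/0.304)/(4π×0.00149) = 47.78 K/W
R_outer film = 1/(h·4πr_o²) = 1/(19.1×4π×0.304²) = 0.04508 K/W
R_total = 67.28 K/W
Q = ΔT/R_total = 195/67.28

Q ≈ 2.9 W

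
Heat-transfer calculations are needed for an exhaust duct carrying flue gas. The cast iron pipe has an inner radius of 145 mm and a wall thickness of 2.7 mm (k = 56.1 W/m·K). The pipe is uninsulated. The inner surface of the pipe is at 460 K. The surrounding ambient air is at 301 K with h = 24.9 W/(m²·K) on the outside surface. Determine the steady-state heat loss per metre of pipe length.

q′ ≈ 3670 W/m

Per-layer cylindrical resistances, series-summed:
R_cast iron pipe wall = ln(147.7/145)/(2π×56.1×1) = 5.234×10^-5 K/W
R_outer film = 1/(h_o·2πr_oL) = 1/(24.9×2π×0.1477×1) = 0.04328 K/W
R_total = 0.04333 K/W
Q = ΔT/R_total = 159/0.04333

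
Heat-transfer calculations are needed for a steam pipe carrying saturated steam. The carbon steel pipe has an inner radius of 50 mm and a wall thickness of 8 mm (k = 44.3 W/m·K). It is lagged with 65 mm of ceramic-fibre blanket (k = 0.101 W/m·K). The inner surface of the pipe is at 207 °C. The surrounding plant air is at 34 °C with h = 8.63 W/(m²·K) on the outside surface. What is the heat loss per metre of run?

q′ ≈ 130 W/m

Cylindrical conduction, so R = ln(r₂/r₁)/(2πkL) per layer, in series:
R_carbon steel pipe wall = ln(58/50)/(2π×44.3×1) = 5.332×10^-4 K/W
R_ceramic-fibre blanket = ln(123/58)/(2π×0.101×1) = 1.185 K/W
R_outer film = 1/(h_o·2πr_oL) = 1/(8.63×2π×0.123×1) = 0.1499 K/W
R_total = 1.335 K/W
Q = ΔT/R_total = 173/1.335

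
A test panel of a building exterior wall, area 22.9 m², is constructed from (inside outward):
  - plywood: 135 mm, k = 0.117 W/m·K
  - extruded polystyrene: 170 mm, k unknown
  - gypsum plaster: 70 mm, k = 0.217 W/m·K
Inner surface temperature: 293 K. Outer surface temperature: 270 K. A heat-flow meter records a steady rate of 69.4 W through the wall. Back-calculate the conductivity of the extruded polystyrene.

Treating each layer as a thermal resistance in series:
R_plywood = L/(kA) = 0.135/(0.117×22.9) = 0.05039 K/W
R_gypsum plaster = L/(kA) = 0.07/(0.217×22.9) = 0.01409 K/W
Sum of known resistances R_other = 0.06447 K/W
Total R = ΔT/Q = 23/69.4 = 0.3314 K/W
R_extruded polystyrene = R_total − R_other = 0.2669 K/W
k = L/(R·A) = 0.17/(0.2669×22.9)

k ≈ 0.0278 W/(m·K)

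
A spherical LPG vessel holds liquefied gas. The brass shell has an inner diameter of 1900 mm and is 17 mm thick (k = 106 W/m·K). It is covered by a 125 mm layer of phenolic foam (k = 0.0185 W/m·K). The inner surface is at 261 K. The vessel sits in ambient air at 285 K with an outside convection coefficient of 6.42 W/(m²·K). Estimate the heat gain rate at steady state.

Q ≈ 46.2 W

Radial (spherical) resistances in series:
R_brass shell = (1/0.95 − 1/0.967)/(4π×106) = 1.389×10^-5 K/W
R_phenolic foam = (1/0.967 − 1/1.092)/(4π×0.0185) = 0.5092 K/W
R_outer film = 1/(h·4πr_o²) = 1/(6.42×4π×1.092²) = 0.01039 K/W
R_total = 0.5196 K/W
Q = ΔT/R_total = 24/0.5196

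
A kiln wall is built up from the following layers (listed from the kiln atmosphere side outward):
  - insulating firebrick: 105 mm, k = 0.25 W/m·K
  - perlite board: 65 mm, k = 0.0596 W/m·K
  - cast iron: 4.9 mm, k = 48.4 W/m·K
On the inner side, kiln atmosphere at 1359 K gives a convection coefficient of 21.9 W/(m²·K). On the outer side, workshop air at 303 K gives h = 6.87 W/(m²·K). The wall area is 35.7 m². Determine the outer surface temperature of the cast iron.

Treating each layer as a thermal resistance in series:
R_inner film = 1/(h_i·A) = 1/(21.9×35.7) = 0.001279 K/W
R_insulating firebrick = L/(kA) = 0.105/(0.25×35.7) = 0.01176 K/W
R_perlite board = L/(kA) = 0.065/(0.0596×35.7) = 0.03055 K/W
R_cast iron = L/(kA) = 0.0049/(48.4×35.7) = 2.836×10^-6 K/W
R_outer film = 1/(h_o·A) = 1/(6.87×35.7) = 0.004077 K/W
R_total = 0.04767 K/W;  Q = ΔT/R_total = 1056/0.04767 = 22150 W
T_interface = T_inner − Q·ΣR(inner→interface) = 1359 − 22200×0.0436

T ≈ 393 K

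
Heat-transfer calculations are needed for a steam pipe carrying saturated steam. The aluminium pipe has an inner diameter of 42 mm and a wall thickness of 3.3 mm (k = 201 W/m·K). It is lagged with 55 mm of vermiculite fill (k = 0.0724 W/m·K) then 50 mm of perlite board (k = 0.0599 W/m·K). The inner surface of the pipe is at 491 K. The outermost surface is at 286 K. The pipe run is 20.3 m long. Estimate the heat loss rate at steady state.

Q ≈ 1070 W

For a radial system each layer contributes R = ln(r_out/r_in)/(2πkL); films add R = 1/(hA).
R_aluminium pipe wall = ln(24.3/21)/(2π×201×20.3) = 5.693×10^-6 K/W
R_vermiculite fill = ln(79.3/24.3)/(2π×0.0724×20.3) = 0.1281 K/W
R_perlite board = ln(129.3/79.3)/(2π×0.0599×20.3) = 0.06399 K/W
R_total = 0.1921 K/W
Q = ΔT/R_total = 205/0.1921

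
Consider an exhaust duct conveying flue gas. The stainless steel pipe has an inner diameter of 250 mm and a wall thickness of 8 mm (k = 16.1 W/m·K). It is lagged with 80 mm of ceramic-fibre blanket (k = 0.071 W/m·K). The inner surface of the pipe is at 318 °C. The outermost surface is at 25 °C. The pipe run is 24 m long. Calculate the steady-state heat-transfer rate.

Cylindrical conduction, so R = ln(r₂/r₁)/(2πkL) per layer, in series:
R_stainless steel pipe wall = ln(133/125)/(2π×16.1×24) = 2.555×10^-5 K/W
R_ceramic-fibre blanket = ln(213/133)/(2π×0.071×24) = 0.04399 K/W
R_total = 0.04401 K/W
Q = ΔT/R_total = 293/0.04401

Q ≈ 6660 W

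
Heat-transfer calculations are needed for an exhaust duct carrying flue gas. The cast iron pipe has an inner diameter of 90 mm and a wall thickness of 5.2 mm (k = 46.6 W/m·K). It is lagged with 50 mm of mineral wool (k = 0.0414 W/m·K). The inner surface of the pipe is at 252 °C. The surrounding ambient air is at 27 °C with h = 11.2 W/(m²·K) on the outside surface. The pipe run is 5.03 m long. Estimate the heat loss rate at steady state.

Treating each annulus and film as a series resistance:
R_cast iron pipe wall = ln(50.2/45)/(2π×46.6×5.03) = 7.425×10^-5 K/W
R_mineral wool = ln(100.2/50.2)/(2π×0.0414×5.03) = 0.5282 K/W
R_outer film = 1/(h_o·2πr_oL) = 1/(11.2×2π×0.1002×5.03) = 0.02819 K/W
R_total = 0.5565 K/W
Q = ΔT/R_total = 225/0.5565

Q ≈ 404 W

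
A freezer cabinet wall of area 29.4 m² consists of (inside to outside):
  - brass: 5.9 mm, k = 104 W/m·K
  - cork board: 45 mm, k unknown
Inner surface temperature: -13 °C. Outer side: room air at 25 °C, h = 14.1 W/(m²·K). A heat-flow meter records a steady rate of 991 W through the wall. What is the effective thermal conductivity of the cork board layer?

Treating each layer as a thermal resistance in series:
R_brass = L/(kA) = 0.0059/(104×29.4) = 1.93×10^-6 K/W
R_outer film = 1/(h_o·A) = 1/(14.1×29.4) = 0.002412 K/W
Sum of known resistances R_other = 0.002414 K/W
Total R = ΔT/Q = 38/991 = 0.03835 K/W
R_cork board = R_total − R_other = 0.03593 K/W
k = L/(R·A) = 0.045/(0.03593×29.4)

k ≈ 0.0426 W/(m·K)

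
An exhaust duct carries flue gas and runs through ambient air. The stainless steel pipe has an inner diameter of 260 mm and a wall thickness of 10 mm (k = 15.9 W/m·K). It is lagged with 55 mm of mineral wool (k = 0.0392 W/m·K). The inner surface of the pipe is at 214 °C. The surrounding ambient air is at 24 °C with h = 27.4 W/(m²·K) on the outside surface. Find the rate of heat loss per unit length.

Radial resistances (cylindrical: R_cond = ln(r_o/r_i)/(2πkL), R_conv = 1/(h·2πrL)):
R_stainless steel pipe wall = ln(140/130)/(2π×15.9×1) = 7.418×10^-4 K/W
R_mineral wool = ln(195/140)/(2π×0.0392×1) = 1.345 K/W
R_outer film = 1/(h_o·2πr_oL) = 1/(27.4×2π×0.195×1) = 0.02979 K/W
R_total = 1.376 K/W
Q = ΔT/R_total = 190/1.376

q′ ≈ 138 W/m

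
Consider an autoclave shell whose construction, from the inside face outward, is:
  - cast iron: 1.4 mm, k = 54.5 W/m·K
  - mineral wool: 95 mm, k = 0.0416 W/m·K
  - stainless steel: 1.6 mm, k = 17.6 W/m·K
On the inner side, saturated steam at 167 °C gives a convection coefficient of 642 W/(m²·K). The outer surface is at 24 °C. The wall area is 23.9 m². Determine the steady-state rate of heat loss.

Q ≈ 1500 W

Treating each layer as a thermal resistance in series:
R_inner film = 1/(h_i·A) = 1/(642×23.9) = 6.517×10^-5 K/W
R_cast iron = L/(kA) = 0.0014/(54.5×23.9) = 1.075×10^-6 K/W
R_mineral wool = L/(kA) = 0.095/(0.0416×23.9) = 0.09555 K/W
R_stainless steel = L/(kA) = 0.0016/(17.6×23.9) = 3.804×10^-6 K/W
R_total = 0.09562 K/W
Q = ΔT / R_total = 143 / 0.09562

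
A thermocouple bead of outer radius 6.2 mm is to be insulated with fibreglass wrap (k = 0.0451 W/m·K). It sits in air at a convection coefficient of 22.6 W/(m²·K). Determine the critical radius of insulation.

For a sphere r_cr = 2k/h = 2×0.0451/22.6
r_cr = 3.99 mm; since the bare radius (6.2 mm) is above r_cr, any added insulation will reduce heat loss.

r_cr ≈ 3.99 mm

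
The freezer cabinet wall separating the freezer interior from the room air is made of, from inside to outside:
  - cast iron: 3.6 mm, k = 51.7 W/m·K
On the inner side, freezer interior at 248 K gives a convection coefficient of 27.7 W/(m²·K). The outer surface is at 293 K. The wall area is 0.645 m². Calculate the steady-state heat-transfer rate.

Treating each layer as a thermal resistance in series:
R_inner film = 1/(h_i·A) = 1/(27.7×0.645) = 0.05597 K/W
R_cast iron = L/(kA) = 0.0036/(51.7×0.645) = 1.08×10^-4 K/W
R_total = 0.05608 K/W
Q = ΔT / R_total = 45 / 0.05608

Q ≈ 802 W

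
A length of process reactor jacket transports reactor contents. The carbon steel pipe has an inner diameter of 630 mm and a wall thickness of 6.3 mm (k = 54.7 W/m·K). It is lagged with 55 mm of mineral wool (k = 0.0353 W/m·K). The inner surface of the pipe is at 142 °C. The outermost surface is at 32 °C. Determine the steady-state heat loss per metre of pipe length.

q′ ≈ 154 W/m

Cylindrical conduction, so R = ln(r₂/r₁)/(2πkL) per layer, in series:
R_carbon steel pipe wall = ln(321.3/315)/(2π×54.7×1) = 5.762×10^-5 K/W
R_mineral wool = ln(376.3/321.3)/(2π×0.0353×1) = 0.7124 K/W
R_total = 0.7125 K/W
Q = ΔT/R_total = 110/0.7125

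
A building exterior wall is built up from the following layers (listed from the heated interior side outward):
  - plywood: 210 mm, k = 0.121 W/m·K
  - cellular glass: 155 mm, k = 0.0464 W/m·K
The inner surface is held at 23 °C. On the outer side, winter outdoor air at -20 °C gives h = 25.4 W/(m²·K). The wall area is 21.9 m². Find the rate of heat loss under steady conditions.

Treating each layer as a thermal resistance in series:
R_plywood = L/(kA) = 0.21/(0.121×21.9) = 0.07925 K/W
R_cellular glass = L/(kA) = 0.155/(0.0464×21.9) = 0.1525 K/W
R_outer film = 1/(h_o·A) = 1/(25.4×21.9) = 0.001798 K/W
R_total = 0.2336 K/W
Q = ΔT / R_total = 43 / 0.2336

Q ≈ 184 W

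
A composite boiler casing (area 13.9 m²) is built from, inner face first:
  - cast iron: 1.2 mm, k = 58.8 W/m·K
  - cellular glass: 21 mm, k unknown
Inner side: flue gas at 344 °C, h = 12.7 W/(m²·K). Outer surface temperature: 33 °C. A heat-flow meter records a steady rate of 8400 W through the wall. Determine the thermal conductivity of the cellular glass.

k ≈ 0.0482 W/(m·K)

Treating each layer as a thermal resistance in series:
R_inner film = 1/(h_i·A) = 1/(12.7×13.9) = 0.005665 K/W
R_cast iron = L/(kA) = 0.0012/(58.8×13.9) = 1.468×10^-6 K/W
Sum of known resistances R_other = 0.005666 K/W
Total R = ΔT/Q = 311/8400 = 0.03702 K/W
R_cellular glass = R_total − R_other = 0.03136 K/W
k = L/(R·A) = 0.021/(0.03136×13.9)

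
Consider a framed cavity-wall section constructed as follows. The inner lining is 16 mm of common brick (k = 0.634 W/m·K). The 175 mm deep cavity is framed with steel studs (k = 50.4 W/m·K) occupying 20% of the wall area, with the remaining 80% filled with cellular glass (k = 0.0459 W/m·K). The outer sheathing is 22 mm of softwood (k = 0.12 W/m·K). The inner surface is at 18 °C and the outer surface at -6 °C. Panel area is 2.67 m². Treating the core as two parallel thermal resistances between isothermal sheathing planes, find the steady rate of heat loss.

Sheathing layers in series; stud and cavity paths in parallel between them.
R_inner = 0.016/(0.634×2.67) = 0.009452 K/W
R_stud  = 0.175/(50.4×0.2×2.67) = 0.006502 K/W
R_cav   = 0.175/(0.0459×0.8×2.67) = 1.785 K/W
1/R_core = 1/R_stud + 1/R_cav → R_core = 0.006479 K/W
R_outer = 0.022/(0.12×2.67) = 0.06866 K/W
R_total = 0.08459 K/W
Q = ΔT/R_total = 24/0.08459

Q ≈ 284 W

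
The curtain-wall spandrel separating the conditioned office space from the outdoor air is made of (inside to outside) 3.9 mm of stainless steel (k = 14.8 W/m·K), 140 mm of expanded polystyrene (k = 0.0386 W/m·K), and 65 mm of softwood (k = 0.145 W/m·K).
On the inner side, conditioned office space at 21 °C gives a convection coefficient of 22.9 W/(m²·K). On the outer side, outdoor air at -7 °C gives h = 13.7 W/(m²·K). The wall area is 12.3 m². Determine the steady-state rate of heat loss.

Q ≈ 82.2 W

Using the resistance-network approach (series):
R_inner film = 1/(h_i·A) = 1/(22.9×12.3) = 0.00355 K/W
R_stainless steel = L/(kA) = 0.0039/(14.8×12.3) = 2.142×10^-5 K/W
R_expanded polystyrene = L/(kA) = 0.14/(0.0386×12.3) = 0.2949 K/W
R_softwood = L/(kA) = 0.065/(0.145×12.3) = 0.03645 K/W
R_outer film = 1/(h_o·A) = 1/(13.7×12.3) = 0.005934 K/W
R_total = 0.3408 K/W
Q = ΔT / R_total = 28 / 0.3408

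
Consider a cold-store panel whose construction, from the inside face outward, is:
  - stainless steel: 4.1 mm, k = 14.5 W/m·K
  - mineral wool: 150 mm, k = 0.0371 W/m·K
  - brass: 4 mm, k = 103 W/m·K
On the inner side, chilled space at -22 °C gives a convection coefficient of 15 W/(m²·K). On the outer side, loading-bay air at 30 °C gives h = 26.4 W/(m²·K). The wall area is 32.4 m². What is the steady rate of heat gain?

Q ≈ 406 W

Thermal resistances in series:
R_inner film = 1/(h_i·A) = 1/(15×32.4) = 0.002058 K/W
R_stainless steel = L/(kA) = 0.0041/(14.5×32.4) = 8.727×10^-6 K/W
R_mineral wool = L/(kA) = 0.15/(0.0371×32.4) = 0.1248 K/W
R_brass = L/(kA) = 0.004/(103×32.4) = 1.199×10^-6 K/W
R_outer film = 1/(h_o·A) = 1/(26.4×32.4) = 0.001169 K/W
R_total = 0.128 K/W
Q = ΔT / R_total = 52 / 0.128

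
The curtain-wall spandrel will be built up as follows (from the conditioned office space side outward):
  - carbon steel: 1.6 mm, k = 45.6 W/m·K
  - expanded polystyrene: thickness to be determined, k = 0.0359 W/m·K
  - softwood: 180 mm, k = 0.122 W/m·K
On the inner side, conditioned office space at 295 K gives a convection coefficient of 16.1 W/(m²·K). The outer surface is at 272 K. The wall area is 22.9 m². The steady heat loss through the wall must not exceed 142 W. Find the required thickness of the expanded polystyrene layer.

L ≈ 78 mm

Treating each layer as a thermal resistance in series:
R_inner film = 1/(h_i·A) = 1/(16.1×22.9) = 0.002712 K/W
R_carbon steel = L/(kA) = 0.0016/(45.6×22.9) = 1.532×10^-6 K/W
R_softwood = L/(kA) = 0.18/(0.122×22.9) = 0.06443 K/W
Sum of the known resistances R_other = 0.06714 K/W
Required total resistance R_tot = ΔT/Q_allow = 23/142 = 0.162 K/W
R_expanded polystyrene = R_tot − R_other = 0.09483 K/W
L = R·k·A = 0.09483×0.0359×22.9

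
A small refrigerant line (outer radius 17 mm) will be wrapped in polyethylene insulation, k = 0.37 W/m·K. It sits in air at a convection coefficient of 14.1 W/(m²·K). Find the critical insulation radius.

For a cylinder r_cr = k/h = 0.37/14.1
r_cr = 26.2 mm; since the bare radius (17 mm) is below r_cr, adding a thin layer of insulation will *increase* heat loss.

r_cr ≈ 26.2 mm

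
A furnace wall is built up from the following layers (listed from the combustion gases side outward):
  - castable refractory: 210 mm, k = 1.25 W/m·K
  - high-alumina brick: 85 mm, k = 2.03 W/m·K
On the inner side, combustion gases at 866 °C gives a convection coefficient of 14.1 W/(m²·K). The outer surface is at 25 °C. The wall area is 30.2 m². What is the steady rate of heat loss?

Q ≈ 90500 W

Thermal resistances in series:
R_inner film = 1/(h_i·A) = 1/(14.1×30.2) = 0.002348 K/W
R_castable refractory = L/(kA) = 0.21/(1.25×30.2) = 0.005563 K/W
R_high-alumina brick = L/(kA) = 0.085/(2.03×30.2) = 0.001386 K/W
R_total = 0.009298 K/W
Q = ΔT / R_total = 841 / 0.009298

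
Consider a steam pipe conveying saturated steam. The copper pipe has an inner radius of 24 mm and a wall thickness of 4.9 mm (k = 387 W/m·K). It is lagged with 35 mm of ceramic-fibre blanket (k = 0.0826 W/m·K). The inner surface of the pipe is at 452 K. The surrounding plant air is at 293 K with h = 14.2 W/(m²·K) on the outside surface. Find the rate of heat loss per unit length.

Per-layer cylindrical resistances, series-summed:
R_copper pipe wall = ln(28.9/24)/(2π×387×1) = 7.641×10^-5 K/W
R_ceramic-fibre blanket = ln(63.9/28.9)/(2π×0.0826×1) = 1.529 K/W
R_outer film = 1/(h_o·2πr_oL) = 1/(14.2×2π×0.0639×1) = 0.1754 K/W
R_total = 1.704 K/W
Q = ΔT/R_total = 159/1.704

q′ ≈ 93.3 W/m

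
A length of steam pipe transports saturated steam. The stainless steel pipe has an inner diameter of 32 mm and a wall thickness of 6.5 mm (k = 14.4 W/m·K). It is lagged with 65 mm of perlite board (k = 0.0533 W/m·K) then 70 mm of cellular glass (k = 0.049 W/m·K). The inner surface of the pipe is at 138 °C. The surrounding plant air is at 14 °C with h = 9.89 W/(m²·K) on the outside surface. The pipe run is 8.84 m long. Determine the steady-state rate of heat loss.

For a radial system each layer contributes R = ln(r_out/r_in)/(2πkL); films add R = 1/(hA).
R_stainless steel pipe wall = ln(22.5/16)/(2π×14.4×8.84) = 4.263×10^-4 K/W
R_perlite board = ln(87.5/22.5)/(2π×0.0533×8.84) = 0.4588 K/W
R_cellular glass = ln(157.5/87.5)/(2π×0.049×8.84) = 0.216 K/W
R_outer film = 1/(h_o·2πr_oL) = 1/(9.89×2π×0.1575×8.84) = 0.01156 K/W
R_total = 0.6867 K/W
Q = ΔT/R_total = 124/0.6867

Q ≈ 181 W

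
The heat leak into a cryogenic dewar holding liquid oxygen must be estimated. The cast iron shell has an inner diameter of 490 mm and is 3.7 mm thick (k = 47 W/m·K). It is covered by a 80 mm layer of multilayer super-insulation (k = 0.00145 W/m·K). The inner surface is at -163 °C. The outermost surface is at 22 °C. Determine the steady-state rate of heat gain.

For a spherical shell R = (1/r₁ − 1/r₂)/(4πk); film R = 1/(h·4πr²). In series:
R_cast iron shell = (1/0.245 − 1/0.2487)/(4π×47) = 1.028×10^-4 K/W
R_multilayer super-insulation = (1/0.2487 − 1/0.3287)/(4π×0.00145) = 53.71 K/W
R_total = 53.71 K/W
Q = ΔT/R_total = 185/53.71

Q ≈ 3.44 W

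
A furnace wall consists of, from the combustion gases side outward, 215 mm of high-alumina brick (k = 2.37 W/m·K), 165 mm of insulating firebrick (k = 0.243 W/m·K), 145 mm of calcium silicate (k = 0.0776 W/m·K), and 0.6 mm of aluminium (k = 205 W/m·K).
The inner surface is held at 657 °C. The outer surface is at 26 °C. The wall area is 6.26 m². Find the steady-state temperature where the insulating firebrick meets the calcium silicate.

T ≈ 473 °C

Treating each layer as a thermal resistance in series:
R_high-alumina brick = L/(kA) = 0.215/(2.37×6.26) = 0.01449 K/W
R_insulating firebrick = L/(kA) = 0.165/(0.243×6.26) = 0.1085 K/W
R_calcium silicate = L/(kA) = 0.145/(0.0776×6.26) = 0.2985 K/W
R_aluminium = L/(kA) = 0.0006/(205×6.26) = 4.675×10^-7 K/W
R_total = 0.4215 K/W;  Q = ΔT/R_total = 631/0.4215 = 1497 W
T_interface = T_inner − Q·ΣR(inner→interface) = 657 − 1500×0.123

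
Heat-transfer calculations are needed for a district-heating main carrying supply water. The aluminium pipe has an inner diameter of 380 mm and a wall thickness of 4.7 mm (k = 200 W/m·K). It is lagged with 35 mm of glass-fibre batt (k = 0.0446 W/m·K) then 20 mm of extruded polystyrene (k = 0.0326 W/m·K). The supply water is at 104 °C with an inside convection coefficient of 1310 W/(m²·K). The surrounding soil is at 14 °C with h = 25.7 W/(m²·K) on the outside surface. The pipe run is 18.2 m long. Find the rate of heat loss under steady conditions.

For a radial system each layer contributes R = ln(r_out/r_in)/(2πkL); films add R = 1/(hA).
R_inner film = 1/(h_i·2πr₁L) = 1/(1310×2π×0.19×18.2) = 3.513×10^-5 K/W
R_aluminium pipe wall = ln(194.7/190)/(2π×200×18.2) = 1.068×10^-6 K/W
R_glass-fibre batt = ln(229.7/194.7)/(2π×0.0446×18.2) = 0.03241 K/W
R_extruded polystyrene = ln(249.7/229.7)/(2π×0.0326×18.2) = 0.02239 K/W
R_outer film = 1/(h_o·2πr_oL) = 1/(25.7×2π×0.2497×18.2) = 0.001363 K/W
R_total = 0.05621 K/W
Q = ΔT/R_total = 90/0.05621

Q ≈ 1600 W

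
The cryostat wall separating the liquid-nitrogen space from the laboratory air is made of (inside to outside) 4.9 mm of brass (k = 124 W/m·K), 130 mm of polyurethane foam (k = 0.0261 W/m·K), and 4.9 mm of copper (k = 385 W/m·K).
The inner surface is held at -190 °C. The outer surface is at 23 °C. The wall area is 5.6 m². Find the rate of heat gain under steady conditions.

Q ≈ 239 W

Series thermal resistances:
R_brass = L/(kA) = 0.0049/(124×5.6) = 7.056×10^-6 K/W
R_polyurethane foam = L/(kA) = 0.13/(0.0261×5.6) = 0.8894 K/W
R_copper = L/(kA) = 0.0049/(385×5.6) = 2.273×10^-6 K/W
R_total = 0.8894 K/W
Q = ΔT / R_total = 213 / 0.8894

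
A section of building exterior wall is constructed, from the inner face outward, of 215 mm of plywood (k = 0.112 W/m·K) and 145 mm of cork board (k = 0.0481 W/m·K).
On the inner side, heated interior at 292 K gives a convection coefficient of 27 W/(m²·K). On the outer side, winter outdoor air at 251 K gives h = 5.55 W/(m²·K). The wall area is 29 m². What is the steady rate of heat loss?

Q ≈ 231 W

Using the resistance-network approach (series):
R_inner film = 1/(h_i·A) = 1/(27×29) = 0.001277 K/W
R_plywood = L/(kA) = 0.215/(0.112×29) = 0.06619 K/W
R_cork board = L/(kA) = 0.145/(0.0481×29) = 0.104 K/W
R_outer film = 1/(h_o·A) = 1/(5.55×29) = 0.006213 K/W
R_total = 0.1776 K/W
Q = ΔT / R_total = 41 / 0.1776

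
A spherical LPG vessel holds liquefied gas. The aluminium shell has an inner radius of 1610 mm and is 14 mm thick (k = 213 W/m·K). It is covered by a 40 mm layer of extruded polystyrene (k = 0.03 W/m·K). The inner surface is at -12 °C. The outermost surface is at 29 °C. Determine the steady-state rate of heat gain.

Q ≈ 1040 W

Each spherical layer contributes R = (1/r_i − 1/r_o)/(4πk):
R_aluminium shell = (1/1.61 − 1/1.624)/(4π×213) = 2×10^-6 K/W
R_extruded polystyrene = (1/1.624 − 1/1.664)/(4π×0.03) = 0.03926 K/W
R_total = 0.03927 K/W
Q = ΔT/R_total = 41/0.03927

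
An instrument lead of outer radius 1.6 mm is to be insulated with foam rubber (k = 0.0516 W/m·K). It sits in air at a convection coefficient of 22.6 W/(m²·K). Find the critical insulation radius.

For a cylinder r_cr = k/h = 0.0516/22.6
r_cr = 2.28 mm; since the bare radius (1.6 mm) is below r_cr, adding a thin layer of insulation will *increase* heat loss.

r_cr ≈ 2.28 mm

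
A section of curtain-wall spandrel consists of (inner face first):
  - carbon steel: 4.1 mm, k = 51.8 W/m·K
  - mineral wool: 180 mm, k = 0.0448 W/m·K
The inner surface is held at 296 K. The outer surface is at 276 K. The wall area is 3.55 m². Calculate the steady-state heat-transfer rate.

Q ≈ 17.7 W

Series thermal resistances:
R_carbon steel = L/(kA) = 0.0041/(51.8×3.55) = 2.23×10^-5 K/W
R_mineral wool = L/(kA) = 0.18/(0.0448×3.55) = 1.132 K/W
R_total = 1.132 K/W
Q = ΔT / R_total = 20 / 1.132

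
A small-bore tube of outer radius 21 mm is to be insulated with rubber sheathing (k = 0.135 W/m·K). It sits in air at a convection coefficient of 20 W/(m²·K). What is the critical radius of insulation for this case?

r_cr ≈ 6.75 mm

For a cylinder r_cr = k/h = 0.135/20
r_cr = 6.75 mm; since the bare radius (21 mm) is above r_cr, any added insulation will reduce heat loss.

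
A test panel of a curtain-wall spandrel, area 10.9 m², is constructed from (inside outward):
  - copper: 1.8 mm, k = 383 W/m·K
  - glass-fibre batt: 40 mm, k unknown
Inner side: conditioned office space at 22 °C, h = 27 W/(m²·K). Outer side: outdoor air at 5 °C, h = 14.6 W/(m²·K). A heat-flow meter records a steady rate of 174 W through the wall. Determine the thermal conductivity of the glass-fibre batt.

k ≈ 0.0417 W/(m·K)

Treating each layer as a thermal resistance in series:
R_inner film = 1/(h_i·A) = 1/(27×10.9) = 0.003398 K/W
R_copper = L/(kA) = 0.0018/(383×10.9) = 4.312×10^-7 K/W
R_outer film = 1/(h_o·A) = 1/(14.6×10.9) = 0.006284 K/W
Sum of known resistances R_other = 0.009682 K/W
Total R = ΔT/Q = 17/174 = 0.0977 K/W
R_glass-fibre batt = R_total − R_other = 0.08802 K/W
k = L/(R·A) = 0.04/(0.08802×10.9)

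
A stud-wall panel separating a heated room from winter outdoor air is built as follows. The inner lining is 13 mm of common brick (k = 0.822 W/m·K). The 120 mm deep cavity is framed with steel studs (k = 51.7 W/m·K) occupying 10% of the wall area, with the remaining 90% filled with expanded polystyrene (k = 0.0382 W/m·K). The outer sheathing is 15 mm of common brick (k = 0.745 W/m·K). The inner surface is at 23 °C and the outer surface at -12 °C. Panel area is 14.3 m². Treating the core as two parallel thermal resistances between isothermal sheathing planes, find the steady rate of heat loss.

Q ≈ 8480 W

Sheathing layers in series; stud and cavity paths in parallel between them.
R_inner = 0.013/(0.822×14.3) = 0.001106 K/W
R_stud  = 0.12/(51.7×0.1×14.3) = 0.001623 K/W
R_cav   = 0.12/(0.0382×0.9×14.3) = 0.2441 K/W
1/R_core = 1/R_stud + 1/R_cav → R_core = 0.001612 K/W
R_outer = 0.015/(0.745×14.3) = 0.001408 K/W
R_total = 0.004126 K/W
Q = ΔT/R_total = 35/0.004126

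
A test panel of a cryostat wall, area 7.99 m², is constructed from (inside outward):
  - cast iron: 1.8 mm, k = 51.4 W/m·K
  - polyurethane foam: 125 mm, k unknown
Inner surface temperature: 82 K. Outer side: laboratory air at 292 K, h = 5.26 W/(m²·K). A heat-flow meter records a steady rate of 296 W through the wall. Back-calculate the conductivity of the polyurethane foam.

k ≈ 0.0228 W/(m·K)

Thermal resistances in series:
R_cast iron = L/(kA) = 0.0018/(51.4×7.99) = 4.383×10^-6 K/W
R_outer film = 1/(h_o·A) = 1/(5.26×7.99) = 0.02379 K/W
Sum of known resistances R_other = 0.0238 K/W
Total R = ΔT/Q = 210/296 = 0.7095 K/W
R_polyurethane foam = R_total − R_other = 0.6857 K/W
k = L/(R·A) = 0.125/(0.6857×7.99)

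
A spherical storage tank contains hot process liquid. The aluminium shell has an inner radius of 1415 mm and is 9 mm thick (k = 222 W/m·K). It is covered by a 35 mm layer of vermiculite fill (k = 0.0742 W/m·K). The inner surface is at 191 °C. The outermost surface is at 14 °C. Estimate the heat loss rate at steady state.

Radial (spherical) resistances in series:
R_aluminium shell = (1/1.415 − 1/1.424)/(4π×222) = 1.601×10^-6 K/W
R_vermiculite fill = (1/1.424 − 1/1.459)/(4π×0.0742) = 0.01807 K/W
R_total = 0.01807 K/W
Q = ΔT/R_total = 177/0.01807

Q ≈ 9800 W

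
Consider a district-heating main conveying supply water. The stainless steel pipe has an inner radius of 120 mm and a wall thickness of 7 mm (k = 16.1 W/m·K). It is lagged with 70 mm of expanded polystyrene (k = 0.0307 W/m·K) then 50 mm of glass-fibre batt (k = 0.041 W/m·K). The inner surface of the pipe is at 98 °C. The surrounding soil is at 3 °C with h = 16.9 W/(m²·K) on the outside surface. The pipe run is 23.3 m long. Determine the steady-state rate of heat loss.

Radial resistances (cylindrical: R_cond = ln(r_o/r_i)/(2πkL), R_conv = 1/(h·2πrL)):
R_stainless steel pipe wall = ln(127/120)/(2π×16.1×23.3) = 2.405×10^-5 K/W
R_expanded polystyrene = ln(197/127)/(2π×0.0307×23.3) = 0.09768 K/W
R_glass-fibre batt = ln(247/197)/(2π×0.041×23.3) = 0.03768 K/W
R_outer film = 1/(h_o·2πr_oL) = 1/(16.9×2π×0.247×23.3) = 0.001636 K/W
R_total = 0.137 K/W
Q = ΔT/R_total = 95/0.137

Q ≈ 693 W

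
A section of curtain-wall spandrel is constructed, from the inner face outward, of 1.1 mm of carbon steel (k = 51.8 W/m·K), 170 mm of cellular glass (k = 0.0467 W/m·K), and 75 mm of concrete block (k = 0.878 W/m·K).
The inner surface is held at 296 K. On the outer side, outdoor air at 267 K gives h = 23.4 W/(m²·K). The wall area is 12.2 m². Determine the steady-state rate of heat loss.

Series thermal resistances:
R_carbon steel = L/(kA) = 0.0011/(51.8×12.2) = 1.741×10^-6 K/W
R_cellular glass = L/(kA) = 0.17/(0.0467×12.2) = 0.2984 K/W
R_concrete block = L/(kA) = 0.075/(0.878×12.2) = 0.007002 K/W
R_outer film = 1/(h_o·A) = 1/(23.4×12.2) = 0.003503 K/W
R_total = 0.3089 K/W
Q = ΔT / R_total = 29 / 0.3089

Q ≈ 93.9 W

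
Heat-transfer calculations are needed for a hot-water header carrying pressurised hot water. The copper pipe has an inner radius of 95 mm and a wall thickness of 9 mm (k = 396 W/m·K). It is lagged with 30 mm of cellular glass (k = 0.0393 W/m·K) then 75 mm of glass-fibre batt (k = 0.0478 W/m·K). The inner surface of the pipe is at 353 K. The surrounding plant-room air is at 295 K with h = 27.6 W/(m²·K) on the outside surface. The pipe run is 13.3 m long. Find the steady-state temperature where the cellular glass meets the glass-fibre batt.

Cylindrical conduction, so R = ln(r₂/r₁)/(2πkL) per layer, in series:
R_copper pipe wall = ln(104/95)/(2π×396×13.3) = 2.735×10^-6 K/W
R_cellular glass = ln(134/104)/(2π×0.0393×13.3) = 0.07717 K/W
R_glass-fibre batt = ln(209/134)/(2π×0.0478×13.3) = 0.1113 K/W
R_outer film = 1/(h_o·2πr_oL) = 1/(27.6×2π×0.209×13.3) = 0.002074 K/W
R_total = 0.1905 K/W
Q = ΔT/R_total = 58/0.1905
Q = 304 W
T_interface = T_inner − Q·ΣR(inner→interface) = 353 − 304×0.07718

T ≈ 330 K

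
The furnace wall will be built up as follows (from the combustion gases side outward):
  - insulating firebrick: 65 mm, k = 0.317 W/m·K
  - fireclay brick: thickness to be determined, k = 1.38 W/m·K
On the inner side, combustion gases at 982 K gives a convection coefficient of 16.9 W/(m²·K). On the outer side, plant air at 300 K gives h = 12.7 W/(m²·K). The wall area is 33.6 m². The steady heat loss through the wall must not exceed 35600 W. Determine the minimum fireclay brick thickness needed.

L ≈ 415 mm

Thermal resistances in series:
R_inner film = 1/(h_i·A) = 1/(16.9×33.6) = 0.001761 K/W
R_insulating firebrick = L/(kA) = 0.065/(0.317×33.6) = 0.006103 K/W
R_outer film = 1/(h_o·A) = 1/(12.7×33.6) = 0.002343 K/W
Sum of the known resistances R_other = 0.01021 K/W
Required total resistance R_tot = ΔT/Q_allow = 682/35600 = 0.01916 K/W
R_fireclay brick = R_tot − R_other = 0.00895 K/W
L = R·k·A = 0.00895×1.38×33.6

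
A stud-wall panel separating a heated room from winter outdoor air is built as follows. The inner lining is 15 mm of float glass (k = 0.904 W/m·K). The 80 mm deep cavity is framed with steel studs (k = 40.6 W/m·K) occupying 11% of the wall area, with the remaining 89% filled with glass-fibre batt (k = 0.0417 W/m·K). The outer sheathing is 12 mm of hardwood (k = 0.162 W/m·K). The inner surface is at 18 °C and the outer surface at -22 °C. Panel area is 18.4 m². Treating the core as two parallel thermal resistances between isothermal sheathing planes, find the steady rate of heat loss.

Q ≈ 6790 W

Sheathing layers in series; stud and cavity paths in parallel between them.
R_inner = 0.015/(0.904×18.4) = 9.018×10^-4 K/W
R_stud  = 0.08/(40.6×0.11×18.4) = 9.735×10^-4 K/W
R_cav   = 0.08/(0.0417×0.89×18.4) = 0.1172 K/W
1/R_core = 1/R_stud + 1/R_cav → R_core = 9.655×10^-4 K/W
R_outer = 0.012/(0.162×18.4) = 0.004026 K/W
R_total = 0.005893 K/W
Q = ΔT/R_total = 40/0.005893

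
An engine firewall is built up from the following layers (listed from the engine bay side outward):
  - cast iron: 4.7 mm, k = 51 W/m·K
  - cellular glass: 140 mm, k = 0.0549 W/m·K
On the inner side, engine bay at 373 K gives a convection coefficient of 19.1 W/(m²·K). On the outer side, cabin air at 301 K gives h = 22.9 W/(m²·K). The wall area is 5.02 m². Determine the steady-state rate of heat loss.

Using the resistance-network approach (series):
R_inner film = 1/(h_i·A) = 1/(19.1×5.02) = 0.01043 K/W
R_cast iron = L/(kA) = 0.0047/(51×5.02) = 1.836×10^-5 K/W
R_cellular glass = L/(kA) = 0.14/(0.0549×5.02) = 0.508 K/W
R_outer film = 1/(h_o·A) = 1/(22.9×5.02) = 0.008699 K/W
R_total = 0.5271 K/W
Q = ΔT / R_total = 72 / 0.5271

Q ≈ 137 W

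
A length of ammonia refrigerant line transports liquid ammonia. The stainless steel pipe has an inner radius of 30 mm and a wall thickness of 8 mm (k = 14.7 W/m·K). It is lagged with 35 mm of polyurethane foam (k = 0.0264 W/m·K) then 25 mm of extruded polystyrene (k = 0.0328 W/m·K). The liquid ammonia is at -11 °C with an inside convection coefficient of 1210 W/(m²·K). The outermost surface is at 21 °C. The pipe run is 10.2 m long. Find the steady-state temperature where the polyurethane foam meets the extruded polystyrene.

Cylindrical conduction, so R = ln(r₂/r₁)/(2πkL) per layer, in series:
R_inner film = 1/(h_i·2πr₁L) = 1/(1210×2π×0.03×10.2) = 4.298×10^-4 K/W
R_stainless steel pipe wall = ln(38/30)/(2π×14.7×10.2) = 2.509×10^-4 K/W
R_polyurethane foam = ln(73/38)/(2π×0.0264×10.2) = 0.3859 K/W
R_extruded polystyrene = ln(98/73)/(2π×0.0328×10.2) = 0.1401 K/W
R_total = 0.5267 K/W
Q = ΔT/R_total = 32/0.5267
Q = 60.8 W
T_interface = T_inner + Q·ΣR(inner→interface) = -11 + 60.8×0.3866

T ≈ 12.5 °C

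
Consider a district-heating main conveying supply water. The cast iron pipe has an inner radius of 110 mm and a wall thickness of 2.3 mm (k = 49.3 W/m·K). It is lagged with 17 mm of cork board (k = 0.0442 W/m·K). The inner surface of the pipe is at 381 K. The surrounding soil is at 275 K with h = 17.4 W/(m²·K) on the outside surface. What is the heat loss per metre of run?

Per-layer cylindrical resistances, series-summed:
R_cast iron pipe wall = ln(112.3/110)/(2π×49.3×1) = 6.68×10^-5 K/W
R_cork board = ln(129.3/112.3)/(2π×0.0442×1) = 0.5076 K/W
R_outer film = 1/(h_o·2πr_oL) = 1/(17.4×2π×0.1293×1) = 0.07074 K/W
R_total = 0.5784 K/W
Q = ΔT/R_total = 106/0.5784

q′ ≈ 183 W/m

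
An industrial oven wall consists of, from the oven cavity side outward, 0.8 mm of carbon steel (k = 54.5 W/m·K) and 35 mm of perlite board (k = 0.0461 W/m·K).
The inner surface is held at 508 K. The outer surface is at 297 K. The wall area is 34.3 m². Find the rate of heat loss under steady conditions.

Treating each layer as a thermal resistance in series:
R_carbon steel = L/(kA) = 0.0008/(54.5×34.3) = 4.28×10^-7 K/W
R_perlite board = L/(kA) = 0.035/(0.0461×34.3) = 0.02213 K/W
R_total = 0.02214 K/W
Q = ΔT / R_total = 211 / 0.02214

Q ≈ 9530 W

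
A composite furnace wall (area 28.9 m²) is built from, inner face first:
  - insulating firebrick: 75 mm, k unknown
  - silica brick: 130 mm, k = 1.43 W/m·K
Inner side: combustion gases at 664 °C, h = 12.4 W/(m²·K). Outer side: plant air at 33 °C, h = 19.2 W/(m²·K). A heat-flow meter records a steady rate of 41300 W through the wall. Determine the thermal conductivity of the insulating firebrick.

Treating each layer as a thermal resistance in series:
R_inner film = 1/(h_i·A) = 1/(12.4×28.9) = 0.00279 K/W
R_silica brick = L/(kA) = 0.13/(1.43×28.9) = 0.003146 K/W
R_outer film = 1/(h_o·A) = 1/(19.2×28.9) = 0.001802 K/W
Sum of known resistances R_other = 0.007738 K/W
Total R = ΔT/Q = 631/41300 = 0.01528 K/W
R_insulating firebrick = R_total − R_other = 0.00754 K/W
k = L/(R·A) = 0.075/(0.00754×28.9)

k ≈ 0.344 W/(m·K)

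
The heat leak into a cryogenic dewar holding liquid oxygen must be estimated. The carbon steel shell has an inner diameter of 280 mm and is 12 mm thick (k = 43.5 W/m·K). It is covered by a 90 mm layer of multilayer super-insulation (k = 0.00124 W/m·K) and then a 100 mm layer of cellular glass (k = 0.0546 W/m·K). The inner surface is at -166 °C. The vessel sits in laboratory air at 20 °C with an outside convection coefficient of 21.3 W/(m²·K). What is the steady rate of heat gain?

Q ≈ 1.17 W

Spherical conduction: R = (1/r_in − 1/r_out)/(4πk) per layer; series-sum.
R_carbon steel shell = (1/0.14 − 1/0.152)/(4π×43.5) = 0.001032 K/W
R_multilayer super-insulation = (1/0.152 − 1/0.242)/(4π×0.00124) = 157 K/W
R_cellular glass = (1/0.242 − 1/0.342)/(4π×0.0546) = 1.761 K/W
R_outer film = 1/(h·4πr_o²) = 1/(21.3×4π×0.342²) = 0.03194 K/W
R_total = 158.8 K/W
Q = ΔT/R_total = 186/158.8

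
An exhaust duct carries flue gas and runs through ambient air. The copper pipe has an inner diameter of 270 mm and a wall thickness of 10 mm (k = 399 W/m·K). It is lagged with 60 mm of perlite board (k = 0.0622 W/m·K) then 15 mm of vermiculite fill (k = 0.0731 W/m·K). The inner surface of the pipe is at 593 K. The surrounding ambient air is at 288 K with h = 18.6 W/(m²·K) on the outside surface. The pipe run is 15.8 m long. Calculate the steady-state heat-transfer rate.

Radial resistances (cylindrical: R_cond = ln(r_o/r_i)/(2πkL), R_conv = 1/(h·2πrL)):
R_copper pipe wall = ln(145/135)/(2π×399×15.8) = 1.804×10^-6 K/W
R_perlite board = ln(205/145)/(2π×0.0622×15.8) = 0.05608 K/W
R_vermiculite fill = ln(220/205)/(2π×0.0731×15.8) = 0.009731 K/W
R_outer film = 1/(h_o·2πr_oL) = 1/(18.6×2π×0.22×15.8) = 0.002462 K/W
R_total = 0.06827 K/W
Q = ΔT/R_total = 305/0.06827

Q ≈ 4470 W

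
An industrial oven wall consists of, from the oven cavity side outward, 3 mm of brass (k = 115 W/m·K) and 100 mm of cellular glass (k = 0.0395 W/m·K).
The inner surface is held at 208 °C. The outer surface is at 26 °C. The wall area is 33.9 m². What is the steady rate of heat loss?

Q ≈ 2440 W

Model the wall as resistances in series:
R_brass = L/(kA) = 0.003/(115×33.9) = 7.695×10^-7 K/W
R_cellular glass = L/(kA) = 0.1/(0.0395×33.9) = 0.07468 K/W
R_total = 0.07468 K/W
Q = ΔT / R_total = 182 / 0.07468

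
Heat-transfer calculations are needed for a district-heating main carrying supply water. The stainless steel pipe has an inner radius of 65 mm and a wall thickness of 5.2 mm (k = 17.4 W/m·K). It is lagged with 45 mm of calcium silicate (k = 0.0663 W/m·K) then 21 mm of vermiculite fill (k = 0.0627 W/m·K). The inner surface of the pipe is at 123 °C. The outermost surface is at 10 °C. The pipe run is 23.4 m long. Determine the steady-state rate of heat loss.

Q ≈ 1640 W

Treating each annulus and film as a series resistance:
R_stainless steel pipe wall = ln(70.2/65)/(2π×17.4×23.4) = 3.008×10^-5 K/W
R_calcium silicate = ln(115.2/70.2)/(2π×0.0663×23.4) = 0.05081 K/W
R_vermiculite fill = ln(136.2/115.2)/(2π×0.0627×23.4) = 0.01816 K/W
R_total = 0.06901 K/W
Q = ΔT/R_total = 113/0.06901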